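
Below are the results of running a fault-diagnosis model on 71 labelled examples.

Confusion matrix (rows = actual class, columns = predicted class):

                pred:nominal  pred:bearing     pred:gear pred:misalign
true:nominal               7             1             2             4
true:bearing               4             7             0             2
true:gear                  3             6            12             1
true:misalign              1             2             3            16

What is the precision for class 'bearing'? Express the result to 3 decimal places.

0.438

One-vs-rest for 'bearing': TP = diagonal; FP = other classes predicted 'bearing'; FN = 'bearing' predicted as other.
precision = TP/(TP+FP).
bearing: TP=7, FP=1+6+2=9 → 7/16 = 0.4375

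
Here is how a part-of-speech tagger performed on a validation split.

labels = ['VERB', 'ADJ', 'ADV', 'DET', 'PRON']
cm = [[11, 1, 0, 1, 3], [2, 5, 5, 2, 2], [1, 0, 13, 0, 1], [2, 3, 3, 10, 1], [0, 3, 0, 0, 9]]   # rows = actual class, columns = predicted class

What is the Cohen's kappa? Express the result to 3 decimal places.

0.521

Observed agreement pₒ = trace/N = 48/78 = 0.6154
Expected agreement pₑ = Σ (rowᵢ·colᵢ)/N² = (16·16 + 16·12 + 15·21 + 19·13 + 12·16)/78² = 0.1976
κ = (pₒ − pₑ)/(1 − pₑ) = (0.6154 − 0.1976)/(1 − 0.1976) = 0.521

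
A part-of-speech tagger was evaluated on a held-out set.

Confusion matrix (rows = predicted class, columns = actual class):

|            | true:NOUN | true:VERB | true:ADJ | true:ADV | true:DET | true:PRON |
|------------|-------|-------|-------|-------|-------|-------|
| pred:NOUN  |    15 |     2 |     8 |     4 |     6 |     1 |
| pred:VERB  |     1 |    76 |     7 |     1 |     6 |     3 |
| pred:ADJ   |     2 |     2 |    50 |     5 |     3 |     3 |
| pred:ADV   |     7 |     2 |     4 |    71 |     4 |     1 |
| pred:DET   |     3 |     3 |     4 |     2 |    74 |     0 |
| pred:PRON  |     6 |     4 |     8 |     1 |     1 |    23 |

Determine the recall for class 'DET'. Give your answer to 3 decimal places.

0.787

Treat 'DET' as positive and all other classes as negative.
recall = TP/(TP+FN).
DET: TP=74, FN=6+6+3+4+1=20 → 74/94 = 0.7872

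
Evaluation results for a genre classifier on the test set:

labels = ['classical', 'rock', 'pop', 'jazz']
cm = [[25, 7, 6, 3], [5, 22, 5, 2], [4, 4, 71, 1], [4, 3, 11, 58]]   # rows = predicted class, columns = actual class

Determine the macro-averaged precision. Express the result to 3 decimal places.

0.727

Per-class precision (TP/(TP+FP)):
  classical: TP=25, FP=7+6+3=16 → 25/41 = 0.6098
  rock: TP=22, FP=5+5+2=12 → 22/34 = 0.6471
  pop: TP=71, FP=4+4+1=9 → 71/80 = 0.8875
  jazz: TP=58, FP=4+3+11=18 → 58/76 = 0.7632
Macro-precision = mean = (0.6098 + 0.6471 + 0.8875 + 0.7632) / 4 = 0.727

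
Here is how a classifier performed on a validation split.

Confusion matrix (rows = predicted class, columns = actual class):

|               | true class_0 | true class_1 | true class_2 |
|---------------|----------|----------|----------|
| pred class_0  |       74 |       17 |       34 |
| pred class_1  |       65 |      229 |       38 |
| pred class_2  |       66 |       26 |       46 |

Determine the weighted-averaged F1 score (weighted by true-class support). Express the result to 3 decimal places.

0.572

Per-class F1 score (2·TP/(2·TP+FP+FN)):
  class_0: TP=74, FP=17+34=51, FN=65+66=131 → 148/330 = 0.4485
  class_1: TP=229, FP=65+38=103, FN=17+26=43 → 458/604 = 0.7583
  class_2: TP=46, FP=66+26=92, FN=34+38=72 → 92/256 = 0.3594
Weighted-F1 score = Σ (supportᵢ/N)·F1 scoreᵢ with N=595: (205/595)·0.4485 + (272/595)·0.7583 + (118/595)·0.3594 = 0.572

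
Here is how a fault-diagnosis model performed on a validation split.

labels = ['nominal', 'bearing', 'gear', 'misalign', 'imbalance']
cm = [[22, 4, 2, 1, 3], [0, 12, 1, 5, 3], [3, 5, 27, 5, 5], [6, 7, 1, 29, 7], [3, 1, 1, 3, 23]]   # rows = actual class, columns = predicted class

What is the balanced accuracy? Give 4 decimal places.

Balanced accuracy = mean of per-class recall.
  nominal: recall = 22/32 = 0.68750
  bearing: recall = 12/21 = 0.57143
  gear: recall = 27/45 = 0.60000
  misalign: recall = 29/50 = 0.58000
  imbalance: recall = 23/31 = 0.74194
Mean = (0.68750 + 0.57143 + 0.60000 + 0.58000 + 0.74194) / 5 = 0.6362

0.6362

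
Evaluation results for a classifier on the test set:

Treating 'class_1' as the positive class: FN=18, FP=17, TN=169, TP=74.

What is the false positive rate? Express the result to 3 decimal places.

FPR = FP/(FP+TN) = 17/(17+169) = 0.091

0.091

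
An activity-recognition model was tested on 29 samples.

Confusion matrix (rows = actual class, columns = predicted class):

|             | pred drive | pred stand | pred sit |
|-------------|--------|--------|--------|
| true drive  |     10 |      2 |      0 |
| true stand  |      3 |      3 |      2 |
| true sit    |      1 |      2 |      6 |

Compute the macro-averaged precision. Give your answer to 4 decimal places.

Per-class precision (TP/(TP+FP)):
  drive: TP=10, FP=3+1=4 → 10/14 = 0.71429
  stand: TP=3, FP=2+2=4 → 3/7 = 0.42857
  sit: TP=6, FP=0+2=2 → 6/8 = 0.75000
Macro-precision = mean = (0.71429 + 0.42857 + 0.75000) / 3 = 0.6310

0.6310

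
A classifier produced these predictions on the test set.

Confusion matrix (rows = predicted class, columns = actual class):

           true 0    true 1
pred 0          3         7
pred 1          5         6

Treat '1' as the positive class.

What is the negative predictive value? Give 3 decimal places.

0.300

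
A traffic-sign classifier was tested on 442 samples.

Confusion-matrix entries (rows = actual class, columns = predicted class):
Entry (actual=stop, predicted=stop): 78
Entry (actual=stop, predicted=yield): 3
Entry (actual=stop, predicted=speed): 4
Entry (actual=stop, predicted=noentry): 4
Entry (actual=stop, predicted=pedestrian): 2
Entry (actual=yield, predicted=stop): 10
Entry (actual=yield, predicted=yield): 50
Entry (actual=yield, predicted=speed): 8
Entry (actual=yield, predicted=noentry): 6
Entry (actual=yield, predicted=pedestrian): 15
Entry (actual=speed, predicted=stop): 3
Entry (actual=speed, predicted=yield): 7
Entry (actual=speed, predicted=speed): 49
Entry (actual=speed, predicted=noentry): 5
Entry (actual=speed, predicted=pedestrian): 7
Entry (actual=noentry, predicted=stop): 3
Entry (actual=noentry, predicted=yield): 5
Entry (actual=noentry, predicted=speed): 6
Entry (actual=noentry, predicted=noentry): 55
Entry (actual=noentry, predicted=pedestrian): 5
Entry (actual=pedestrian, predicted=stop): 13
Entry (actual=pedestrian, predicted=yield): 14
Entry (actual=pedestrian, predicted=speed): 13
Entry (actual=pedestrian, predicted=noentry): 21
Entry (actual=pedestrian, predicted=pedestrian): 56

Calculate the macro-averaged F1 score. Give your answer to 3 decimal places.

Per-class F1 score (2·TP/(2·TP+FP+FN)):
  stop: TP=78, FP=10+3+3+13=29, FN=3+4+4+2=13 → 156/198 = 0.7879
  yield: TP=50, FP=3+7+5+14=29, FN=10+8+6+15=39 → 100/168 = 0.5952
  speed: TP=49, FP=4+8+6+13=31, FN=3+7+5+7=22 → 98/151 = 0.6490
  noentry: TP=55, FP=4+6+5+21=36, FN=3+5+6+5=19 → 110/165 = 0.6667
  pedestrian: TP=56, FP=2+15+7+5=29, FN=13+14+13+21=61 → 112/202 = 0.5545
Macro-F1 score = mean = (0.7879 + 0.5952 + 0.6490 + 0.6667 + 0.5545) / 5 = 0.651

0.651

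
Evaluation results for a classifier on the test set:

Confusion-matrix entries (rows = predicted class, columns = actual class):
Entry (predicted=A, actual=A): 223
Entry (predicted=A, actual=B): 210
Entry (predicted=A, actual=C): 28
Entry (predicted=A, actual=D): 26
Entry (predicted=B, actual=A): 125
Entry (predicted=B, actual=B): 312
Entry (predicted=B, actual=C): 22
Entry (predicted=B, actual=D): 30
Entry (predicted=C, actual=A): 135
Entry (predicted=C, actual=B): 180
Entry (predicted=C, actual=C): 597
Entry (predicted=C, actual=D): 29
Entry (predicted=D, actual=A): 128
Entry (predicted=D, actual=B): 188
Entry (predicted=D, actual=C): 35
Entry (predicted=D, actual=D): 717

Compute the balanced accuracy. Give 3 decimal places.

0.621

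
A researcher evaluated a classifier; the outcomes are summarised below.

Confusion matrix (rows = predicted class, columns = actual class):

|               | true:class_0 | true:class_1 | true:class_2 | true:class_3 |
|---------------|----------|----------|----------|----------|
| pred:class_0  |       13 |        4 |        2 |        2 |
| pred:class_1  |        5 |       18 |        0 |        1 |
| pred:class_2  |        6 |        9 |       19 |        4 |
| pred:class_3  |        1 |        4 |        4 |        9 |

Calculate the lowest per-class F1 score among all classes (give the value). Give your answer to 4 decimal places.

0.5294

Per-class F1 score (2·TP/(2·TP+FP+FN)):
  class_0: TP=13, FP=4+2+2=8, FN=5+6+1=12 → 26/46 = 0.56522
  class_1: TP=18, FP=5+0+1=6, FN=4+9+4=17 → 36/59 = 0.61017
  class_2: TP=19, FP=6+9+4=19, FN=2+0+4=6 → 38/63 = 0.60317
  class_3: TP=9, FP=1+4+4=9, FN=2+1+4=7 → 18/34 = 0.52941
Lowest is class 'class_3' with F1 score = 0.5294.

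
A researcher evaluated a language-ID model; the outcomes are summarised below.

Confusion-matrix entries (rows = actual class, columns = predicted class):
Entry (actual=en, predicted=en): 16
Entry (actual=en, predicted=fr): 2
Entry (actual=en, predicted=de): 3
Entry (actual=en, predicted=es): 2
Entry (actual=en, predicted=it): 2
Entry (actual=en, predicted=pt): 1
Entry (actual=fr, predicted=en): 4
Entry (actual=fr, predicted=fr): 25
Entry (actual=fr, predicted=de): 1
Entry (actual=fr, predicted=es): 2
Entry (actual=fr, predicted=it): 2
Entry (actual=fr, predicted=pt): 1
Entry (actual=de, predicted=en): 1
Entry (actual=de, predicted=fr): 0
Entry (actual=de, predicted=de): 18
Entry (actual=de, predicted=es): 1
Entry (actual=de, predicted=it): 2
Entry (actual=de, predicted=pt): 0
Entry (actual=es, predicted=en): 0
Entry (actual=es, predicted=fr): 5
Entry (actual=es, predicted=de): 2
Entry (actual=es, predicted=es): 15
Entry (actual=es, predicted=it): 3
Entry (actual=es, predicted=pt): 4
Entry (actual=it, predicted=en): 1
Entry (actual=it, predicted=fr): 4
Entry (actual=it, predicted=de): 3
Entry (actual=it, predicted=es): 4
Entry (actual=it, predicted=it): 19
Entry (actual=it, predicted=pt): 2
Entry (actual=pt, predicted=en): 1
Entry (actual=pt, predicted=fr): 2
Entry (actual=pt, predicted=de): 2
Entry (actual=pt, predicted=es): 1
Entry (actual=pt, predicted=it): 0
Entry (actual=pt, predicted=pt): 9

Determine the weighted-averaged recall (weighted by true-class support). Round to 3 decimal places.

Per-class recall (TP/(TP+FN)):
  en: TP=16, FN=2+3+2+2+1=10 → 16/26 = 0.6154
  fr: TP=25, FN=4+1+2+2+1=10 → 25/35 = 0.7143
  de: TP=18, FN=1+0+1+2+0=4 → 18/22 = 0.8182
  es: TP=15, FN=0+5+2+3+4=14 → 15/29 = 0.5172
  it: TP=19, FN=1+4+3+4+2=14 → 19/33 = 0.5758
  pt: TP=9, FN=1+2+2+1+0=6 → 9/15 = 0.6000
Weighted-recall = Σ (supportᵢ/N)·recallᵢ with N=160: (26/160)·0.6154 + (35/160)·0.7143 + (22/160)·0.8182 + (29/160)·0.5172 + (33/160)·0.5758 + (15/160)·0.6000 = 0.638

0.638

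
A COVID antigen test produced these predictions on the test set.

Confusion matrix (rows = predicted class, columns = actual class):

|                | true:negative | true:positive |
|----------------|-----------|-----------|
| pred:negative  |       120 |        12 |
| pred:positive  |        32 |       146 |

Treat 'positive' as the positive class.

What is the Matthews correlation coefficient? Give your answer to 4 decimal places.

MCC = (TP·TN − FP·FN) / √((TP+FP)(TP+FN)(TN+FP)(TN+FN))
Numerator = 146·120 − 32·12 = 17136
Denominator = √(178·158·152·132) = √564279936 = 23754.5772
MCC = 17136 / 23754.5772 = 0.7214

0.7214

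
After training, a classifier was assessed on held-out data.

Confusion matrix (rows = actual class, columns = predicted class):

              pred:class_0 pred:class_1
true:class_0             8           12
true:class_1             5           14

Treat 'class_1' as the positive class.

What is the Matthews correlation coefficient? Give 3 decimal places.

MCC = (TP·TN − FP·FN) / √((TP+FP)(TP+FN)(TN+FP)(TN+FN))
Numerator = 14·8 − 12·5 = 52
Denominator = √(26·19·20·13) = √128440 = 358.3853
MCC = 52 / 358.3853 = 0.145

0.145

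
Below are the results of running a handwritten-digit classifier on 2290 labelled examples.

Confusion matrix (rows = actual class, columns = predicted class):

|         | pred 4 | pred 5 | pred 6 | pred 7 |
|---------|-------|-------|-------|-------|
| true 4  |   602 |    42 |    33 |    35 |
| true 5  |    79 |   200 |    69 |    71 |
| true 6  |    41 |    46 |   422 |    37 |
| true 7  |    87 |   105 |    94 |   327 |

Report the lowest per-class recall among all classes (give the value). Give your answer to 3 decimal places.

0.477

Per-class recall (TP/(TP+FN)):
  4: TP=602, FN=42+33+35=110 → 602/712 = 0.8455
  5: TP=200, FN=79+69+71=219 → 200/419 = 0.4773
  6: TP=422, FN=41+46+37=124 → 422/546 = 0.7729
  7: TP=327, FN=87+105+94=286 → 327/613 = 0.5334
Lowest is class '5' with recall = 0.477.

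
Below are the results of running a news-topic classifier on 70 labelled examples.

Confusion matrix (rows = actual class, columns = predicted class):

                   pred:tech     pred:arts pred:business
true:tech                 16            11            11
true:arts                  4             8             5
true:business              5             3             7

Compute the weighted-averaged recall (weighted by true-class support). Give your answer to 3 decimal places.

Per-class recall (TP/(TP+FN)):
  tech: TP=16, FN=11+11=22 → 16/38 = 0.4211
  arts: TP=8, FN=4+5=9 → 8/17 = 0.4706
  business: TP=7, FN=5+3=8 → 7/15 = 0.4667
Weighted-recall = Σ (supportᵢ/N)·recallᵢ with N=70: (38/70)·0.4211 + (17/70)·0.4706 + (15/70)·0.4667 = 0.443

0.443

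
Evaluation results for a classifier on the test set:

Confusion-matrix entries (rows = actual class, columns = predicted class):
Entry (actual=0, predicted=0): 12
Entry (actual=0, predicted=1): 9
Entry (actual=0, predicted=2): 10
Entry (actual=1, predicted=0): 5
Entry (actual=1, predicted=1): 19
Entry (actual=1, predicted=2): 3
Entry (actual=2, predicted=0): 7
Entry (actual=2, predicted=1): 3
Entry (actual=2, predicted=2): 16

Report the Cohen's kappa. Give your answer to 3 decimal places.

Observed agreement pₒ = trace/N = 47/84 = 0.5595
Expected agreement pₑ = Σ (rowᵢ·colᵢ)/N² = (31·24 + 27·31 + 26·29)/84² = 0.3309
κ = (pₒ − pₑ)/(1 − pₑ) = (0.5595 − 0.3309)/(1 − 0.3309) = 0.342

0.342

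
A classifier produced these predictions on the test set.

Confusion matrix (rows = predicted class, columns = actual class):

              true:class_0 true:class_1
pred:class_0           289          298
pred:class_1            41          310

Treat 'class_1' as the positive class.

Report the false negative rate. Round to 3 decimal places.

FNR = FN/(FN+TP) = 298/(298+310) = 0.490

0.490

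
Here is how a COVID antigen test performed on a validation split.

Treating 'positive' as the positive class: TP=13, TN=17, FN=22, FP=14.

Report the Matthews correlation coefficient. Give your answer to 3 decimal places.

-0.081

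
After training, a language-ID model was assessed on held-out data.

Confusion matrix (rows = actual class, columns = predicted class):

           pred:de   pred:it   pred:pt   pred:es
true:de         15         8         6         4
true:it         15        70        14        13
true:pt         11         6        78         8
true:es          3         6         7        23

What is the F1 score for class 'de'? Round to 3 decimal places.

0.390

Take TP from the diagonal, FP from the rest of the 'de' prediction marginal, FN from the rest of the 'de' actual marginal.
F1 score = 2·TP/(2·TP+FP+FN).
de: TP=15, FP=15+11+3=29, FN=8+6+4=18 → 30/77 = 0.3896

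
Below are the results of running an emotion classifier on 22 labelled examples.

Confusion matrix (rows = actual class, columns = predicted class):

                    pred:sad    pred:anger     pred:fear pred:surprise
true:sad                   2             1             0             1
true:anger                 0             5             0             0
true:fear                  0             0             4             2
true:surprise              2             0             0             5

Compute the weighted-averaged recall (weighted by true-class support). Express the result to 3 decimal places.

0.727

Per-class recall (TP/(TP+FN)):
  sad: TP=2, FN=1+0+1=2 → 2/4 = 0.5000
  anger: TP=5, FN=0+0+0=0 → 5/5 = 1.0000
  fear: TP=4, FN=0+0+2=2 → 4/6 = 0.6667
  surprise: TP=5, FN=2+0+0=2 → 5/7 = 0.7143
Weighted-recall = Σ (supportᵢ/N)·recallᵢ with N=22: (4/22)·0.5000 + (5/22)·1.0000 + (6/22)·0.6667 + (7/22)·0.7143 = 0.727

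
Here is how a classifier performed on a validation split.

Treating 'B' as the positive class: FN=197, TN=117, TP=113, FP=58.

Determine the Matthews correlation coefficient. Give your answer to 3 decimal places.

MCC = (TP·TN − FP·FN) / √((TP+FP)(TP+FN)(TN+FP)(TN+FN))
Numerator = 113·117 − 58·197 = 1795
Denominator = √(171·310·175·314) = √2912899500 = 53971.2840
MCC = 1795 / 53971.2840 = 0.033

0.033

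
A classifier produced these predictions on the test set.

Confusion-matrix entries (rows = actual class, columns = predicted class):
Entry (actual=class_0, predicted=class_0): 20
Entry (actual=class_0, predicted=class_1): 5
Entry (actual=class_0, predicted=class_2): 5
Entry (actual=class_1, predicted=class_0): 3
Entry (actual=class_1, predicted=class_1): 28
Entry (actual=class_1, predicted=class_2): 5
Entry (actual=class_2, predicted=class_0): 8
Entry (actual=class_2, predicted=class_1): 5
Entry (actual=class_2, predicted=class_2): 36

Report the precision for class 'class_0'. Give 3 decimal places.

0.645

Treat 'class_0' as positive and all other classes as negative.
precision = TP/(TP+FP).
class_0: TP=20, FP=3+8=11 → 20/31 = 0.6452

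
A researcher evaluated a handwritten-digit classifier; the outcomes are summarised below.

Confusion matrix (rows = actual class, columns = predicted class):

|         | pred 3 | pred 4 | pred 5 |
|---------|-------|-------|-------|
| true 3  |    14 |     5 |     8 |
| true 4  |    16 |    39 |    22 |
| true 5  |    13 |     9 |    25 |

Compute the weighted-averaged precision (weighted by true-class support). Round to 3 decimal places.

0.575

Per-class precision (TP/(TP+FP)):
  3: TP=14, FP=16+13=29 → 14/43 = 0.3256
  4: TP=39, FP=5+9=14 → 39/53 = 0.7358
  5: TP=25, FP=8+22=30 → 25/55 = 0.4545
Weighted-precision = Σ (supportᵢ/N)·precisionᵢ with N=151: (27/151)·0.3256 + (77/151)·0.7358 + (47/151)·0.4545 = 0.575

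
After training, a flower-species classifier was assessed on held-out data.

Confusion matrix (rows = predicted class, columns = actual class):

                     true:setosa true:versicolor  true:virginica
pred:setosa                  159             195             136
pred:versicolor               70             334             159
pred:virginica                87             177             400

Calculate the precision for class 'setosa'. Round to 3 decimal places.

0.324

Treat 'setosa' as positive and all other classes as negative.
precision = TP/(TP+FP).
setosa: TP=159, FP=195+136=331 → 159/490 = 0.3245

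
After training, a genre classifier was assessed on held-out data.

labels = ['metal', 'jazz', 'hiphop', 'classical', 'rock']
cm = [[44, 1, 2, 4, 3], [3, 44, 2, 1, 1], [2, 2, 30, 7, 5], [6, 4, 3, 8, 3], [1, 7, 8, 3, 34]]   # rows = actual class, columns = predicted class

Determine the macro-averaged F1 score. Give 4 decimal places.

Per-class F1 score (2·TP/(2·TP+FP+FN)):
  metal: TP=44, FP=3+2+6+1=12, FN=1+2+4+3=10 → 88/110 = 0.80000
  jazz: TP=44, FP=1+2+4+7=14, FN=3+2+1+1=7 → 88/109 = 0.80734
  hiphop: TP=30, FP=2+2+3+8=15, FN=2+2+7+5=16 → 60/91 = 0.65934
  classical: TP=8, FP=4+1+7+3=15, FN=6+4+3+3=16 → 16/47 = 0.34043
  rock: TP=34, FP=3+1+5+3=12, FN=1+7+8+3=19 → 68/99 = 0.68687
Macro-F1 score = mean = (0.80000 + 0.80734 + 0.65934 + 0.34043 + 0.68687) / 5 = 0.6588

0.6588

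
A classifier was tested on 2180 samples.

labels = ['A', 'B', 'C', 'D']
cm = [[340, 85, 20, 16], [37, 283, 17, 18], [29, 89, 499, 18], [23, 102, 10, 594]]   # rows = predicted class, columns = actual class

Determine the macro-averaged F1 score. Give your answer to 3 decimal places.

0.773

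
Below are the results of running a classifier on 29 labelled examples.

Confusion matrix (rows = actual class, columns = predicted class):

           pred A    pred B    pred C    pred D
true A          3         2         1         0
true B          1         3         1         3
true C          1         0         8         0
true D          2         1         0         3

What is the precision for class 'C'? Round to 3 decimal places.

0.800

Treat 'C' as positive and all other classes as negative.
precision = TP/(TP+FP).
C: TP=8, FP=1+1+0=2 → 8/10 = 0.8000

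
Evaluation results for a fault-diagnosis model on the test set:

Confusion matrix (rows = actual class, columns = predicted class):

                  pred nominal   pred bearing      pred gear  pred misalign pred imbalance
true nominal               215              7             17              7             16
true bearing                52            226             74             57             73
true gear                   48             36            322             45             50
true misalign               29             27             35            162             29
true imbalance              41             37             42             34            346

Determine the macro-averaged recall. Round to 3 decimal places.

0.640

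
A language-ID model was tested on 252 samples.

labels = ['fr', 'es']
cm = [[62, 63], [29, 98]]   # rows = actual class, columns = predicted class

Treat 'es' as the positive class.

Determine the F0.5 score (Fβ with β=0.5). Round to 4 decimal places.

Fβ = (1+β²)·TP / ((1+β²)·TP + β²·FN + FP), with β²=1/4
= 1.25·98 / (1.25·98 + 0.25·29 + 63) = 0.6355

0.6355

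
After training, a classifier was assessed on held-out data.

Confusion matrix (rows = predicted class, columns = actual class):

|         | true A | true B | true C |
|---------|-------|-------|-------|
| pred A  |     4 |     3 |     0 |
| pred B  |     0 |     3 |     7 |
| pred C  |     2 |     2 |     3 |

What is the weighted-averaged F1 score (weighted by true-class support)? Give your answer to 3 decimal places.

0.412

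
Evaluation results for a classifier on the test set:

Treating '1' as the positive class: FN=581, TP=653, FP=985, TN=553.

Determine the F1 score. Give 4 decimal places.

0.4547

Precision = TP/(TP+FP) = 653/1638 = 0.3987
Recall = TP/(TP+FN) = 653/1234 = 0.5292
F1 = 2·TP/(2·TP+FP+FN) = 1306/2872 = 0.4547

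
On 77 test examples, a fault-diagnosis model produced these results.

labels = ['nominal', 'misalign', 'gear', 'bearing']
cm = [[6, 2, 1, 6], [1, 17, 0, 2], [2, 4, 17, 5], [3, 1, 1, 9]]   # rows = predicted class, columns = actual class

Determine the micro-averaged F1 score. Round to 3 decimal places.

Micro-averaging pools counts across classes: ΣTP=49, ΣFP=28, ΣFN=28.
Micro-F1 score = 2·TP/(2·TP+FP+FN) on pooled counts = 0.636 (equals overall accuracy in single-label multiclass).

0.636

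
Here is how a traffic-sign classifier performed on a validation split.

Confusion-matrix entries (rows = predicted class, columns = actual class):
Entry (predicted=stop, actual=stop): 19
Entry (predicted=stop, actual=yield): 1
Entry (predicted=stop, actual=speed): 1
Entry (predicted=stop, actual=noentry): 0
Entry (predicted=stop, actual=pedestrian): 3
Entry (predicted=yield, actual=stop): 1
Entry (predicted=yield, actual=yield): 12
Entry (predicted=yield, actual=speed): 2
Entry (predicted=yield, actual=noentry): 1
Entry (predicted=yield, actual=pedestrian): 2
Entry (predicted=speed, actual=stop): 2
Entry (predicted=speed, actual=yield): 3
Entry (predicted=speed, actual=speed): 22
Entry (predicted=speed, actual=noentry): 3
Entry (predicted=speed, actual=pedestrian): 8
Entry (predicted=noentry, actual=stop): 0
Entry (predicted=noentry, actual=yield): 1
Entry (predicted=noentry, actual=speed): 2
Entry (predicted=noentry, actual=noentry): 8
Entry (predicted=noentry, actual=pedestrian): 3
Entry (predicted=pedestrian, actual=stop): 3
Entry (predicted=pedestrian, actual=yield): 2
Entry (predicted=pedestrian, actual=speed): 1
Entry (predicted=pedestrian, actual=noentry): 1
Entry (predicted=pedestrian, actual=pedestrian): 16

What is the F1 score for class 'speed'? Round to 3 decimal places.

F1 score = 2·TP/(2·TP+FP+FN).
speed: TP=22, FP=2+3+3+8=16, FN=1+2+2+1=6 → 44/66 = 0.6667

0.667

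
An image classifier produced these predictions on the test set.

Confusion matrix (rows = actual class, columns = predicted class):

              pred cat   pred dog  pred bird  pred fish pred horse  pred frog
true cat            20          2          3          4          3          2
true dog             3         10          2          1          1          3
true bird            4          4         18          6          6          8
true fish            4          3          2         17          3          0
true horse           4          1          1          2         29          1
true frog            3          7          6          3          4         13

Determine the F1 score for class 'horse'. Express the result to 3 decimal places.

F1 score = 2·TP/(2·TP+FP+FN).
horse: TP=29, FP=3+1+6+3+4=17, FN=4+1+1+2+1=9 → 58/84 = 0.6905

0.690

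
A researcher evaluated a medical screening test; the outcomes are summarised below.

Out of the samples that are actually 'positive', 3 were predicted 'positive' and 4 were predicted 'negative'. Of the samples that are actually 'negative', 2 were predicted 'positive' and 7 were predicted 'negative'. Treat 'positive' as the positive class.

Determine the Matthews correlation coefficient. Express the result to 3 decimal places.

MCC = (TP·TN − FP·FN) / √((TP+FP)(TP+FN)(TN+FP)(TN+FN))
Numerator = 3·7 − 2·4 = 13
Denominator = √(5·7·9·11) = √3465 = 58.8643
MCC = 13 / 58.8643 = 0.221

0.221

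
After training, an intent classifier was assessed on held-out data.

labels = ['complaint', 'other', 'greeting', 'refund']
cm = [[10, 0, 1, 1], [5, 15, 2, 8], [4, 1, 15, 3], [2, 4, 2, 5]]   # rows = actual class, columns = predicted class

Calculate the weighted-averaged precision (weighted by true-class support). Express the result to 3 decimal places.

0.632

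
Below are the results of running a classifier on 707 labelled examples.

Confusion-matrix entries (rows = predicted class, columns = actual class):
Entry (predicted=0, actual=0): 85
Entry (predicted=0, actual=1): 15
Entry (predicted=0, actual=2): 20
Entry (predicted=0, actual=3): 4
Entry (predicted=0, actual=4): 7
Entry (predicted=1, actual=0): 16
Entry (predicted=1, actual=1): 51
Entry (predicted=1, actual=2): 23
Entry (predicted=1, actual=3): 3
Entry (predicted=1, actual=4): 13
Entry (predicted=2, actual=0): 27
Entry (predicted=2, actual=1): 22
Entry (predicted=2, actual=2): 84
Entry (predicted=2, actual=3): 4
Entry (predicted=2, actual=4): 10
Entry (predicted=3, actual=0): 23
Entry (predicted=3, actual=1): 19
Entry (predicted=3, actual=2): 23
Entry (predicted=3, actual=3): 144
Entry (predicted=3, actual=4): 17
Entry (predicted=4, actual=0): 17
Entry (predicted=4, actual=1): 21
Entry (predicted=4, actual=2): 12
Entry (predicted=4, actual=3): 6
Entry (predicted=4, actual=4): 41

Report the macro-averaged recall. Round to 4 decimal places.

Per-class recall (TP/(TP+FN)):
  0: TP=85, FN=16+27+23+17=83 → 85/168 = 0.50595
  1: TP=51, FN=15+22+19+21=77 → 51/128 = 0.39844
  2: TP=84, FN=20+23+23+12=78 → 84/162 = 0.51852
  3: TP=144, FN=4+3+4+6=17 → 144/161 = 0.89441
  4: TP=41, FN=7+13+10+17=47 → 41/88 = 0.46591
Macro-recall = mean = (0.50595 + 0.39844 + 0.51852 + 0.89441 + 0.46591) / 5 = 0.5566

0.5566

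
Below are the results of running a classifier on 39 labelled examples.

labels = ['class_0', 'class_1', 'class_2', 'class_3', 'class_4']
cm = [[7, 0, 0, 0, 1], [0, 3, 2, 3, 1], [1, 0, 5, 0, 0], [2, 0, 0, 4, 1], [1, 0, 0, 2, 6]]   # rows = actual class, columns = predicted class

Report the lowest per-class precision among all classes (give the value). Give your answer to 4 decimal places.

Per-class precision (TP/(TP+FP)):
  class_0: TP=7, FP=0+1+2+1=4 → 7/11 = 0.63636
  class_1: TP=3, FP=0+0+0+0=0 → 3/3 = 1.00000
  class_2: TP=5, FP=0+2+0+0=2 → 5/7 = 0.71429
  class_3: TP=4, FP=0+3+0+2=5 → 4/9 = 0.44444
  class_4: TP=6, FP=1+1+0+1=3 → 6/9 = 0.66667
Lowest is class 'class_3' with precision = 0.4444.

0.4444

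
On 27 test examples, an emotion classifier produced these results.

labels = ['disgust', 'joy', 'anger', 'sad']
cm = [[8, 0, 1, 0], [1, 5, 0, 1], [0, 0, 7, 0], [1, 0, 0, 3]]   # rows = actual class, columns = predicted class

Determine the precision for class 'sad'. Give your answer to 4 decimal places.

Take TP from the diagonal, FP from the rest of the 'sad' prediction marginal, FN from the rest of the 'sad' actual marginal.
precision = TP/(TP+FP).
sad: TP=3, FP=0+1+0=1 → 3/4 = 0.75000

0.7500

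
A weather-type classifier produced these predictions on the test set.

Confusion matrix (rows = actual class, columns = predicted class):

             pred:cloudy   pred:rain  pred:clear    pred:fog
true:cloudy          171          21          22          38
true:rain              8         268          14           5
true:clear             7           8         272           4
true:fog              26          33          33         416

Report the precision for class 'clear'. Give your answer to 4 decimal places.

0.7977

Take TP from the diagonal, FP from the rest of the 'clear' prediction marginal, FN from the rest of the 'clear' actual marginal.
precision = TP/(TP+FP).
clear: TP=272, FP=22+14+33=69 → 272/341 = 0.79765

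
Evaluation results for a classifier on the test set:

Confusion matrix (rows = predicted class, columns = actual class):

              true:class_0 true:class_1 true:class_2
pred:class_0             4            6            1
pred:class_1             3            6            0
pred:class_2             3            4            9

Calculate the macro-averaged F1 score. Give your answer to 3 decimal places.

Per-class F1 score (2·TP/(2·TP+FP+FN)):
  class_0: TP=4, FP=6+1=7, FN=3+3=6 → 8/21 = 0.3810
  class_1: TP=6, FP=3+0=3, FN=6+4=10 → 12/25 = 0.4800
  class_2: TP=9, FP=3+4=7, FN=1+0=1 → 18/26 = 0.6923
Macro-F1 score = mean = (0.3810 + 0.4800 + 0.6923) / 3 = 0.518

0.518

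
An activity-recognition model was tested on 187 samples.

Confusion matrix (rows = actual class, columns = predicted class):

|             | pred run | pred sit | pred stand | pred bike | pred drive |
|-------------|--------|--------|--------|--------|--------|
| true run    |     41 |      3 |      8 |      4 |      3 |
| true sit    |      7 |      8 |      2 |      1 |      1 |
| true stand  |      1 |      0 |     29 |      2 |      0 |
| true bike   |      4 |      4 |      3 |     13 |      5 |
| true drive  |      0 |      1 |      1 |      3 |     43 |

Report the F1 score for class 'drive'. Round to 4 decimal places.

0.8600

F1 score = 2·TP/(2·TP+FP+FN).
drive: TP=43, FP=3+1+0+5=9, FN=0+1+1+3=5 → 86/100 = 0.86000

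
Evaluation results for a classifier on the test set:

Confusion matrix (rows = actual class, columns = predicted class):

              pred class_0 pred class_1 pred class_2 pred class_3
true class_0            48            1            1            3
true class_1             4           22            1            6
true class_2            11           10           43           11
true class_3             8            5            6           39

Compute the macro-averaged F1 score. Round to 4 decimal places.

Per-class F1 score (2·TP/(2·TP+FP+FN)):
  class_0: TP=48, FP=4+11+8=23, FN=1+1+3=5 → 96/124 = 0.77419
  class_1: TP=22, FP=1+10+5=16, FN=4+1+6=11 → 44/71 = 0.61972
  class_2: TP=43, FP=1+1+6=8, FN=11+10+11=32 → 86/126 = 0.68254
  class_3: TP=39, FP=3+6+11=20, FN=8+5+6=19 → 78/117 = 0.66667
Macro-F1 score = mean = (0.77419 + 0.61972 + 0.68254 + 0.66667) / 4 = 0.6858

0.6858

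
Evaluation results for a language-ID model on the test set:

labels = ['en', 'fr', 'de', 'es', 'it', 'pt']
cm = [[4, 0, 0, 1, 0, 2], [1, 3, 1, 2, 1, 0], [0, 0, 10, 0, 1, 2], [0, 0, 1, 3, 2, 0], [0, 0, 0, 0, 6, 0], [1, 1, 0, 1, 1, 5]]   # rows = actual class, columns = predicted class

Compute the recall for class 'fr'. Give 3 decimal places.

0.375

recall = TP/(TP+FN).
fr: TP=3, FN=1+1+2+1+0=5 → 3/8 = 0.3750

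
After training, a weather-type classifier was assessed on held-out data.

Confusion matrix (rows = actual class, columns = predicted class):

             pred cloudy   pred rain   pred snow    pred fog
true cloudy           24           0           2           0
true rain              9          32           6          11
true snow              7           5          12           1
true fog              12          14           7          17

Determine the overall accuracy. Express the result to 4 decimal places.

Accuracy = trace / total = (24+32+12+17=85) / 159 = 85/159 = 0.5346

0.5346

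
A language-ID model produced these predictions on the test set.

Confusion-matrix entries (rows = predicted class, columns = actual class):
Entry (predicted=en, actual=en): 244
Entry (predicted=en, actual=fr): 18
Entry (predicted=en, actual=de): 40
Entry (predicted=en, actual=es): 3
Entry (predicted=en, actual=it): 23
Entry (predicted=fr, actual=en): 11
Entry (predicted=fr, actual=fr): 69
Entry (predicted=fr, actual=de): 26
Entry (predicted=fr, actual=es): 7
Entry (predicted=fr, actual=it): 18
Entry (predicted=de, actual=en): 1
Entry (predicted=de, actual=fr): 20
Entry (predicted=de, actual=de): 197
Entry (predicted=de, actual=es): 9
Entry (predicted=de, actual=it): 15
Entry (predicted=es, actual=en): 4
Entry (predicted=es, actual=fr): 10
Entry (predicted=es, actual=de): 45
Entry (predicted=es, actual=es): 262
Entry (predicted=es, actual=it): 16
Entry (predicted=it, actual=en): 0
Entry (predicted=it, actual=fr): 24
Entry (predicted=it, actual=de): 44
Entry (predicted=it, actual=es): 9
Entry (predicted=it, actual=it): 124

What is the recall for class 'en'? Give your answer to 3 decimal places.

Treat 'en' as positive and all other classes as negative.
recall = TP/(TP+FN).
en: TP=244, FN=11+1+4+0=16 → 244/260 = 0.9385

0.938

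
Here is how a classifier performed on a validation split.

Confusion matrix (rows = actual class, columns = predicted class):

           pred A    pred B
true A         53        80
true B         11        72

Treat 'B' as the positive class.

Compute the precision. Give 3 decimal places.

0.474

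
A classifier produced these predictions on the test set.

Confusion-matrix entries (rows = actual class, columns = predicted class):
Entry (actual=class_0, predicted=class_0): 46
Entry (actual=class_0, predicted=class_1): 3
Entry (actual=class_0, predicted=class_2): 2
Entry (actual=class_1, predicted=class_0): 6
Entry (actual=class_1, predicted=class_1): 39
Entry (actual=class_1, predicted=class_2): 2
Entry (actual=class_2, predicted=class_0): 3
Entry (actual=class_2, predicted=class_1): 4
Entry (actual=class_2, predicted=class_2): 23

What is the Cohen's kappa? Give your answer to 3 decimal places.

0.759

Observed agreement pₒ = trace/N = 108/128 = 0.8438
Expected agreement pₑ = Σ (rowᵢ·colᵢ)/N² = (51·55 + 47·46 + 30·27)/128² = 0.3526
κ = (pₒ − pₑ)/(1 − pₑ) = (0.8438 − 0.3526)/(1 − 0.3526) = 0.759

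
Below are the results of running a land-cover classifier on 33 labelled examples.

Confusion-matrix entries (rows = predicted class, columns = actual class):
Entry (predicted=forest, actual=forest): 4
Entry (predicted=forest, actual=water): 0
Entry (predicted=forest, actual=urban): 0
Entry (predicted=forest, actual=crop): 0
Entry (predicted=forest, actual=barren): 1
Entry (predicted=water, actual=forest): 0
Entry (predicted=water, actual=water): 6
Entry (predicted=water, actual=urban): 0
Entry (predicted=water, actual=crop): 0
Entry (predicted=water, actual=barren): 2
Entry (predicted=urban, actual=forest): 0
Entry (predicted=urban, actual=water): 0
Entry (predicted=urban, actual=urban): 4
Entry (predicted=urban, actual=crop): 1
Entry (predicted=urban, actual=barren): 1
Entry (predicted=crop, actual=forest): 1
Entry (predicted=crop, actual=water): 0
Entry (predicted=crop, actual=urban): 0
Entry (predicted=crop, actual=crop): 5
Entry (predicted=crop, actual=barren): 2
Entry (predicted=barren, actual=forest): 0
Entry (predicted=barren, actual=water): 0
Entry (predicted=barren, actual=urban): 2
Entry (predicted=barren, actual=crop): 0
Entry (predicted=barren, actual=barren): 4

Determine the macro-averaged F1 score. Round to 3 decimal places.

0.708

Per-class F1 score (2·TP/(2·TP+FP+FN)):
  forest: TP=4, FP=0+0+0+1=1, FN=0+0+1+0=1 → 8/10 = 0.8000
  water: TP=6, FP=0+0+0+2=2, FN=0+0+0+0=0 → 12/14 = 0.8571
  urban: TP=4, FP=0+0+1+1=2, FN=0+0+0+2=2 → 8/12 = 0.6667
  crop: TP=5, FP=1+0+0+2=3, FN=0+0+1+0=1 → 10/14 = 0.7143
  barren: TP=4, FP=0+0+2+0=2, FN=1+2+1+2=6 → 8/16 = 0.5000
Macro-F1 score = mean = (0.8000 + 0.8571 + 0.6667 + 0.7143 + 0.5000) / 5 = 0.708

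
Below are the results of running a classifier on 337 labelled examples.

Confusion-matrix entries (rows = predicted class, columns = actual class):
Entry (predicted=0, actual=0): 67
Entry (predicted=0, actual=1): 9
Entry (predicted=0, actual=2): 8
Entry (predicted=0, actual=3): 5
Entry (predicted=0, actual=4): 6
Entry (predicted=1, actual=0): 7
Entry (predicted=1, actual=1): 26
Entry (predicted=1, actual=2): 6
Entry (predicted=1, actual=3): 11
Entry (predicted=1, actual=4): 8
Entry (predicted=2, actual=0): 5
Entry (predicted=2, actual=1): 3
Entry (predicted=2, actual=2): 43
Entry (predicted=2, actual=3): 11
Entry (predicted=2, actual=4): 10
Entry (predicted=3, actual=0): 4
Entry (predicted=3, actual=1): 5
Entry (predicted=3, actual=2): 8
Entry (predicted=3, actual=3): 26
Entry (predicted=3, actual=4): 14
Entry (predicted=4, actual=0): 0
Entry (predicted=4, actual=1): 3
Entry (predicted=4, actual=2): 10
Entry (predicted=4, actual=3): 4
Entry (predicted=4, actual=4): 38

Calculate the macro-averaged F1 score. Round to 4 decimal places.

Per-class F1 score (2·TP/(2·TP+FP+FN)):
  0: TP=67, FP=9+8+5+6=28, FN=7+5+4+0=16 → 134/178 = 0.75281
  1: TP=26, FP=7+6+11+8=32, FN=9+3+5+3=20 → 52/104 = 0.50000
  2: TP=43, FP=5+3+11+10=29, FN=8+6+8+10=32 → 86/147 = 0.58503
  3: TP=26, FP=4+5+8+14=31, FN=5+11+11+4=31 → 52/114 = 0.45614
  4: TP=38, FP=0+3+10+4=17, FN=6+8+10+14=38 → 76/131 = 0.58015
Macro-F1 score = mean = (0.75281 + 0.50000 + 0.58503 + 0.45614 + 0.58015) / 5 = 0.5748

0.5748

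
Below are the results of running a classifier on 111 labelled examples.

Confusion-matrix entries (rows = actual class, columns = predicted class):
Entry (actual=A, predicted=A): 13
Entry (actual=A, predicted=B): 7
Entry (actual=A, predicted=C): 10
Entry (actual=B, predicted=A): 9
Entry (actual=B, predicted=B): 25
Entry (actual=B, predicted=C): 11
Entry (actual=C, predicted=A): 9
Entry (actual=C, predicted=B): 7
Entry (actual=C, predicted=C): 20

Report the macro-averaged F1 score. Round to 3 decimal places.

Per-class F1 score (2·TP/(2·TP+FP+FN)):
  A: TP=13, FP=9+9=18, FN=7+10=17 → 26/61 = 0.4262
  B: TP=25, FP=7+7=14, FN=9+11=20 → 50/84 = 0.5952
  C: TP=20, FP=10+11=21, FN=9+7=16 → 40/77 = 0.5195
Macro-F1 score = mean = (0.4262 + 0.5952 + 0.5195) / 3 = 0.514

0.514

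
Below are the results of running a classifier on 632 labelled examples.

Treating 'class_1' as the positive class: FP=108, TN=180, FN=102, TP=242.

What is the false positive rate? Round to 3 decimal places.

0.375

FPR = FP/(FP+TN) = 108/(108+180) = 0.375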